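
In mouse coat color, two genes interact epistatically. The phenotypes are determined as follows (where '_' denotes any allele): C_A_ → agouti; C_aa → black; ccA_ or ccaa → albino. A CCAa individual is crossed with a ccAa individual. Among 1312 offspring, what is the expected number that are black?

Cross: CCAa × ccAa — consider each gene separately:
C gene: CC × cc → 4 Cc → 4 C_ (out of 4)
A gene: Aa × Aa → 1 AA, 2 Aa, 1 aa → 3 A_ : 1 aa (out of 4)
Genotype classes (out of 4 × 4 = 16): C_A_ = 4×3 = 12; C_aa = 4×1 = 4
Apply the phenotype rules: C_A_ (12) → agouti; C_aa (4) → black
Phenotype counts (out of 16): 12 agouti, 4 black
black: 4 out of 16 → fraction 1/4
Expected count = 1/4 × 1312 = 328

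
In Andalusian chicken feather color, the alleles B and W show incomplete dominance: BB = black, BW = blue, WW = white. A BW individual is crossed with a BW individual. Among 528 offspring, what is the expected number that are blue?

Punnett square for BW × BW:
Offspring genotypes: 1 BB, 2 BW, 1 WW
Phenotype counts: 1 black, 2 blue, 1 white
blue: 2 out of 4 → fraction 1/2
Expected count = 1/2 × 528 = 264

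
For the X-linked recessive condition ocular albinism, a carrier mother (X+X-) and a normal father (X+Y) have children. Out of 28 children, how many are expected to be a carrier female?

Cross: X+X- × X+Y
Offspring: 1 X+X+, 1 X+Y, 1 X+X-, 1 X-Y
Probability of a carrier female: 1/4
Expected count = 1/4 × 28 = 7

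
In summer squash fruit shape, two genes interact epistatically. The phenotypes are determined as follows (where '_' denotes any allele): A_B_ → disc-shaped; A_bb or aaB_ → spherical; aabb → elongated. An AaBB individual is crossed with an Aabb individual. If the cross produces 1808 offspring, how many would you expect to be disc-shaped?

Cross: AaBB × Aabb — consider each gene separately:
A gene: Aa × Aa → 1 AA, 2 Aa, 1 aa → 3 A_ : 1 aa (out of 4)
B gene: BB × bb → 4 Bb → 4 B_ (out of 4)
Genotype classes (out of 4 × 4 = 16): A_B_ = 3×4 = 12; aaB_ = 1×4 = 4
Apply the phenotype rules: A_B_ (12) → disc-shaped; aaB_ (4) → spherical
Phenotype counts (out of 16): 12 disc-shaped, 4 spherical
disc-shaped: 12 out of 16 → fraction 3/4
Expected count = 3/4 × 1808 = 1356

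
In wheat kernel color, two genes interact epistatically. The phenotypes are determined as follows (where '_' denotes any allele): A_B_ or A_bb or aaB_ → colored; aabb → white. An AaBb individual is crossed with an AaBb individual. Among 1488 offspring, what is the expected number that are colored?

Cross: AaBb × AaBb — consider each gene separately:
A gene: Aa × Aa → 1 AA, 2 Aa, 1 aa → 3 A_ : 1 aa (out of 4)
B gene: Bb × Bb → 1 BB, 2 Bb, 1 bb → 3 B_ : 1 bb (out of 4)
Genotype classes (out of 4 × 4 = 16): A_B_ = 3×3 = 9; A_bb = 3×1 = 3; aaB_ = 1×3 = 3; aabb = 1×1 = 1
Apply the phenotype rules: A_B_ (9) + A_bb (3) + aaB_ (3) → colored; aabb (1) → white
Phenotype counts (out of 16): 15 colored, 1 white
colored: 15 out of 16 → fraction 15/16
Expected count = 15/16 × 1488 = 1395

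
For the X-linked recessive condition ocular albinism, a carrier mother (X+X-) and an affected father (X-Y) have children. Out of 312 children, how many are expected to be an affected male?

Cross: X+X- × X-Y
Offspring: 1 X+X-, 1 X+Y, 1 X-X-, 1 X-Y
Probability of an affected male: 1/4
Expected count = 1/4 × 312 = 78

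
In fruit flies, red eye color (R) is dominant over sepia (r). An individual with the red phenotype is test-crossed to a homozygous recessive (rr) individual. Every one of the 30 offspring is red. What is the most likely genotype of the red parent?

Test cross: ? × rr
All offspring are red.
If the unknown parent were heterozygous (Rr), about half of 30 offspring would be sepia; none are. The unknown parent is most likely homozygous dominant (RR).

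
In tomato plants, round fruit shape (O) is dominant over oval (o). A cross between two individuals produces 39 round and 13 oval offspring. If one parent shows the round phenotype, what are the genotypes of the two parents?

Observed offspring: 39 round, 13 oval
The observed ratio simplifies to 3:1. Oval (oo) offspring appear, so each parent must contribute one o allele. The parent stated to show round carries O, so it is Oo. The other parent is then either Oo or oo: Oo × oo would give a 1:1 split, whereas Oo × Oo gives 3:1 — matching the data. So both parents are heterozygous (Oo × Oo).
Parent genotypes: Oo × Oo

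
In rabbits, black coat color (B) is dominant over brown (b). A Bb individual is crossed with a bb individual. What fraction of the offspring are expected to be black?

Punnett square for Bb × bb:
Offspring genotypes: 2 Bb, 2 bb
black: 2, brown: 2
black: 2 out of 4
Probability: 2/4 = 1/2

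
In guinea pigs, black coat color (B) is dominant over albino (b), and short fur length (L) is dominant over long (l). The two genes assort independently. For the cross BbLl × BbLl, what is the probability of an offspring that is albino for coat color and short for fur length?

Dihybrid cross BbLl × BbLl — consider each gene separately:
coat color: Bb × Bb → 1 BB, 2 Bb, 1 bb → 3 B_ : 1 bb (out of 4)
fur length: Ll × Ll → 1 LL, 2 Ll, 1 ll → 3 L_ : 1 ll (out of 4)
Looking for: albino (bb) and short (L_)
P(albino) = 1/4, P(short) = 3/4
P(both) = 1/4 × 3/4 = 3/16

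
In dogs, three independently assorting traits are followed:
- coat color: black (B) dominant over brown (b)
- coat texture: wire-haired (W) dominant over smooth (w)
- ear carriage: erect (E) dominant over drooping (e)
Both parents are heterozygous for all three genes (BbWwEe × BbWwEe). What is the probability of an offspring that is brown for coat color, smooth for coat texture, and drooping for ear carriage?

Trihybrid cross: BbWwEe × BbWwEe
Each trait segregates independently with a 3:1 phenotypic ratio, so each gene contributes 3/4 (dominant) or 1/4 (recessive).
Target: brown (coat color), smooth (coat texture), drooping (ear carriage)
Probability = product of independent per-trait probabilities
= 1/4 × 1/4 × 1/4 = 1/64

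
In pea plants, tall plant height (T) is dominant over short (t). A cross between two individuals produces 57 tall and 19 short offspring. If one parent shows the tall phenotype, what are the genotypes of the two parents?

Observed offspring: 57 tall, 19 short
The observed ratio simplifies to 3:1. Short (tt) offspring appear, so each parent must contribute one t allele. The parent stated to show tall carries T, so it is Tt. The other parent is then either Tt or tt: Tt × tt would give a 1:1 split, whereas Tt × Tt gives 3:1 — matching the data. So both parents are heterozygous (Tt × Tt).
Parent genotypes: Tt × Tt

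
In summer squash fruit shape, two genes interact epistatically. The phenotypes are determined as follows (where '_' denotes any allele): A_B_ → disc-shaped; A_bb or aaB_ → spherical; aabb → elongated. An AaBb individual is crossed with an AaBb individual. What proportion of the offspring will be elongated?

Cross: AaBb × AaBb — consider each gene separately:
A gene: Aa × Aa → 1 AA, 2 Aa, 1 aa → 3 A_ : 1 aa (out of 4)
B gene: Bb × Bb → 1 BB, 2 Bb, 1 bb → 3 B_ : 1 bb (out of 4)
Genotype classes (out of 4 × 4 = 16): A_B_ = 3×3 = 9; A_bb = 3×1 = 3; aaB_ = 1×3 = 3; aabb = 1×1 = 1
Apply the phenotype rules: A_B_ (9) → disc-shaped; A_bb (3) + aaB_ (3) → spherical; aabb (1) → elongated
Phenotype counts (out of 16): 9 disc-shaped, 6 spherical, 1 elongated
elongated: 1 out of 16
Probability: 1/16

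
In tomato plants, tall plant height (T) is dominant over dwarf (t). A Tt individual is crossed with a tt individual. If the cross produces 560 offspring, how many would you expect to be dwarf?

Punnett square for Tt × tt:
Offspring genotypes: 2 Tt, 2 tt
tall: 2, dwarf: 2
dwarf: 2 out of 4 → fraction 1/2
Expected count = 1/2 × 560 = 280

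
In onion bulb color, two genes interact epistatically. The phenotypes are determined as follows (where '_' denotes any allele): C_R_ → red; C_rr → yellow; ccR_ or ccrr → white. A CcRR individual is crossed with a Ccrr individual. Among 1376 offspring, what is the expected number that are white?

Cross: CcRR × Ccrr — consider each gene separately:
C gene: Cc × Cc → 1 CC, 2 Cc, 1 cc → 3 C_ : 1 cc (out of 4)
R gene: RR × rr → 4 Rr → 4 R_ (out of 4)
Genotype classes (out of 4 × 4 = 16): C_R_ = 3×4 = 12; ccR_ = 1×4 = 4
Apply the phenotype rules: C_R_ (12) → red; ccR_ (4) → white
Phenotype counts (out of 16): 12 red, 4 white
white: 4 out of 16 → fraction 1/4
Expected count = 1/4 × 1376 = 344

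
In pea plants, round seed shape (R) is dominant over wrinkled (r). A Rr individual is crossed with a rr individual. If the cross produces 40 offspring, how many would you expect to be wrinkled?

Punnett square for Rr × rr:
Offspring genotypes: 2 Rr, 2 rr
round: 2, wrinkled: 2
wrinkled: 2 out of 4 → fraction 1/2
Expected count = 1/2 × 40 = 20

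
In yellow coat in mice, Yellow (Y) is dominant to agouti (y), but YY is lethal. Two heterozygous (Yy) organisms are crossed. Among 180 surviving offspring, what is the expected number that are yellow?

Cross: Yy × Yy
Punnett square offspring (before lethality): 1 YY, 2 Yy, 1 yy
The YY genotype is lethal (embryos die); surviving offspring: 2 Yy, 1 yy
yellow: 2 out of 3 → fraction 2/3
Expected count = 2/3 × 180 = 120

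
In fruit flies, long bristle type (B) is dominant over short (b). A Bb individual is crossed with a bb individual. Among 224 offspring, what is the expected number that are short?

Punnett square for Bb × bb:
Offspring genotypes: 2 Bb, 2 bb
long: 2, short: 2
short: 2 out of 4 → fraction 1/2
Expected count = 1/2 × 224 = 112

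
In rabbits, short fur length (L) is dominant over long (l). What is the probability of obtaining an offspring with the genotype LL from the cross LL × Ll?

Punnett square for LL × Ll:
Offspring genotypes: 2 LL, 2 Ll
Total offspring: 4
Count with target: 2
Probability: 2/4 = 1/2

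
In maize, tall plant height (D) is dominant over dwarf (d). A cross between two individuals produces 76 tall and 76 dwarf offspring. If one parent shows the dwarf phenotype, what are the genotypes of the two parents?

Observed offspring: 76 tall, 76 dwarf
The observed ratio simplifies to 1:1. One parent shows dwarf, so its genotype must be dd. A 1:1 offspring split requires the other parent to be heterozygous (Dd).
Parent genotypes: dd × Dd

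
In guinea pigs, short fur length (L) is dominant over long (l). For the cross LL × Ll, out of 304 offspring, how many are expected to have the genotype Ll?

Punnett square for LL × Ll:
Offspring genotypes: 2 LL, 2 Ll
Total offspring: 4
Count with target: 2
Probability: 2/4 = 1/2
Expected count = 1/2 × 304 = 152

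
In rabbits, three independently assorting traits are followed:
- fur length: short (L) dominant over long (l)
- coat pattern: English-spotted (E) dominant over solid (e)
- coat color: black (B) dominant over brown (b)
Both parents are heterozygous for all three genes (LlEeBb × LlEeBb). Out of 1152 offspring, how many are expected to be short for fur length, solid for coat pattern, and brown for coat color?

Trihybrid cross: LlEeBb × LlEeBb
Each trait segregates independently with a 3:1 phenotypic ratio, so each gene contributes 3/4 (dominant) or 1/4 (recessive).
Target: short (fur length), solid (coat pattern), brown (coat color)
Probability = product of independent per-trait probabilities
= 3/4 × 1/4 × 1/4 = 3/64
Expected count = 3/64 × 1152 = 54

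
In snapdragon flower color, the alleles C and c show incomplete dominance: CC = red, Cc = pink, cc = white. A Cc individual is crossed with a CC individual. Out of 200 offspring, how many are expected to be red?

Punnett square for Cc × CC:
Offspring genotypes: 2 CC, 2 Cc
Phenotype counts: 2 red, 2 pink
red: 2 out of 4 → fraction 1/2
Expected count = 1/2 × 200 = 100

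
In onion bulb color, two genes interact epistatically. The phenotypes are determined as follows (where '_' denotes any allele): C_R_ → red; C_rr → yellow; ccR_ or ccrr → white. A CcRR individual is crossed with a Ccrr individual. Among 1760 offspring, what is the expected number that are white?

Cross: CcRR × Ccrr — consider each gene separately:
C gene: Cc × Cc → 1 CC, 2 Cc, 1 cc → 3 C_ : 1 cc (out of 4)
R gene: RR × rr → 4 Rr → 4 R_ (out of 4)
Genotype classes (out of 4 × 4 = 16): C_R_ = 3×4 = 12; ccR_ = 1×4 = 4
Apply the phenotype rules: C_R_ (12) → red; ccR_ (4) → white
Phenotype counts (out of 16): 12 red, 4 white
white: 4 out of 16 → fraction 1/4
Expected count = 1/4 × 1760 = 440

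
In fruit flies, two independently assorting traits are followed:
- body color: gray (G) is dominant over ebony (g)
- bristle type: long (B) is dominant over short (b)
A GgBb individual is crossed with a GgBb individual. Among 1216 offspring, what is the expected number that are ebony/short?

Dihybrid cross GgBb × GgBb — consider each gene separately:
body color: Gg × Gg → 1 GG, 2 Gg, 1 gg → 3 G_ : 1 gg (out of 4)
bristle type: Bb × Bb → 1 BB, 2 Bb, 1 bb → 3 B_ : 1 bb (out of 4)
Combine (counts out of 4 × 4 = 16): gray/long (G_B_) = 3×3 = 9; gray/short (G_bb) = 3×1 = 3; ebony/long (ggB_) = 1×3 = 3; ebony/short (ggbb) = 1×1 = 1
Phenotype counts (out of 16): 9 gray/long, 3 gray/short, 3 ebony/long, 1 ebony/short
ebony/short: 1 out of 16 → fraction 1/16
Expected count = 1/16 × 1216 = 76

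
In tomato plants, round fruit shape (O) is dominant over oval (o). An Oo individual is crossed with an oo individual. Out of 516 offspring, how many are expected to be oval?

Punnett square for Oo × oo:
Offspring genotypes: 2 Oo, 2 oo
round: 2, oval: 2
oval: 2 out of 4 → fraction 1/2
Expected count = 1/2 × 516 = 258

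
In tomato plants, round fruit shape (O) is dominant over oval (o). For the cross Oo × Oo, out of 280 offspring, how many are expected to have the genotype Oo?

Punnett square for Oo × Oo:
Offspring genotypes: 1 OO, 2 Oo, 1 oo
Total offspring: 4
Count with target: 2
Probability: 2/4 = 1/2
Expected count = 1/2 × 280 = 140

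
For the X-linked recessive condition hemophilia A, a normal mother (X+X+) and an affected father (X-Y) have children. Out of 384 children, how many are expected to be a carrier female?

Cross: X+X+ × X-Y
Offspring: 2 X+X-, 2 X+Y
Probability of a carrier female: 2/4 = 1/2
Expected count = 1/2 × 384 = 192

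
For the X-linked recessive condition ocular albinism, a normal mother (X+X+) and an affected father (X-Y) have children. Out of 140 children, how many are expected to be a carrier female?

Cross: X+X+ × X-Y
Offspring: 2 X+X-, 2 X+Y
Probability of a carrier female: 2/4 = 1/2
Expected count = 1/2 × 140 = 70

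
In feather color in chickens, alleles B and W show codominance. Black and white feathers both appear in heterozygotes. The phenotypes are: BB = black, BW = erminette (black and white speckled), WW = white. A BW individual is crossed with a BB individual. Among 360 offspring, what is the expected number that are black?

Punnett square for BW × BB:
Offspring genotypes: 2 BB, 2 BW
Phenotype counts: 2 black, 2 erminette (black and white speckled)
black: 2 out of 4 → fraction 1/2
Expected count = 1/2 × 360 = 180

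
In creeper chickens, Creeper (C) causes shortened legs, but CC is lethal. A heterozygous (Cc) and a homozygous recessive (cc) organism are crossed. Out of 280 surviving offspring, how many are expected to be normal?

Cross: Cc × cc
Punnett square offspring (before lethality): 2 Cc, 2 cc
No CC offspring are produced in this cross.
normal: 2 out of 4 → fraction 1/2
Expected count = 1/2 × 280 = 140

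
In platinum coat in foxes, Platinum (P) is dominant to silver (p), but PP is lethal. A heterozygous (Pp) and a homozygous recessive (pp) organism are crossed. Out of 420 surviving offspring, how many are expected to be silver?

Cross: Pp × pp
Punnett square offspring (before lethality): 2 Pp, 2 pp
No PP offspring are produced in this cross.
silver: 2 out of 4 → fraction 1/2
Expected count = 1/2 × 420 = 210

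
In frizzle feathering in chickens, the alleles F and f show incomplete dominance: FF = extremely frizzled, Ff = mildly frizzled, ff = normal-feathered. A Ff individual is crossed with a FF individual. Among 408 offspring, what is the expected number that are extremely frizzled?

Punnett square for Ff × FF:
Offspring genotypes: 2 FF, 2 Ff
Phenotype counts: 2 extremely frizzled, 2 mildly frizzled
extremely frizzled: 2 out of 4 → fraction 1/2
Expected count = 1/2 × 408 = 204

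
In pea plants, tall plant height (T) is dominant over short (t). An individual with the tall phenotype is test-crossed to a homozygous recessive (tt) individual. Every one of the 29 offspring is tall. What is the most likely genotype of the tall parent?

Test cross: ? × tt
All offspring are tall.
If the unknown parent were heterozygous (Tt), about half of 29 offspring would be short; none are. The unknown parent is most likely homozygous dominant (TT).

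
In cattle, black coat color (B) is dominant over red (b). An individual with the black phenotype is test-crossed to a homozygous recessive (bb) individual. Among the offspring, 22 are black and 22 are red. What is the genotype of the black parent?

Test cross: ? × bb
Offspring: 22 black, 22 red — approximately 1:1.
A 1:1 ratio in a test cross indicates the unknown parent is heterozygous (Bb).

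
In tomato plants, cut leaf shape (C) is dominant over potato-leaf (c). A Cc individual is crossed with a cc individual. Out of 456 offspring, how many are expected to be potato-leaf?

Punnett square for Cc × cc:
Offspring genotypes: 2 Cc, 2 cc
cut: 2, potato-leaf: 2
potato-leaf: 2 out of 4 → fraction 1/2
Expected count = 1/2 × 456 = 228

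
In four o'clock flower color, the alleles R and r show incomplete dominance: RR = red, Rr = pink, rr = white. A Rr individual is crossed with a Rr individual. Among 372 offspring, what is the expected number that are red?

Punnett square for Rr × Rr:
Offspring genotypes: 1 RR, 2 Rr, 1 rr
Phenotype counts: 1 red, 2 pink, 1 white
red: 1 out of 4 → fraction 1/4
Expected count = 1/4 × 372 = 93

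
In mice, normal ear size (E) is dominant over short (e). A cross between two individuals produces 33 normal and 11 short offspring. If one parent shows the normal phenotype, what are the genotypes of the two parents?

Observed offspring: 33 normal, 11 short
The observed ratio simplifies to 3:1. Short (ee) offspring appear, so each parent must contribute one e allele. The parent stated to show normal carries E, so it is Ee. The other parent is then either Ee or ee: Ee × ee would give a 1:1 split, whereas Ee × Ee gives 3:1 — matching the data. So both parents are heterozygous (Ee × Ee).
Parent genotypes: Ee × Ee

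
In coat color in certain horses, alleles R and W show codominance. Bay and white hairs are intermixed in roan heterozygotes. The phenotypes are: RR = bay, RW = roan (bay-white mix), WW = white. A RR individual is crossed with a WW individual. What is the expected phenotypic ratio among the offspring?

Punnett square for RR × WW:
Offspring genotypes: 4 RW
Phenotype counts: 4 roan (bay-white mix)
Ratio: all roan (bay-white mix)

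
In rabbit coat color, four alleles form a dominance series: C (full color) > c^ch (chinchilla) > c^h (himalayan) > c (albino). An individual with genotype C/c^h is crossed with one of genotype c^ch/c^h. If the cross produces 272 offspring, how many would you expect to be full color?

Cross: C/c^h × c^ch/c^h
Allele dominance: C > c^ch > c^h > c
Offspring genotypes: 1 C/c^ch, 1 C/c^h, 1 c^ch/c^h, 1 c^h/c^h
Phenotype counts: 2 full color, 1 chinchilla, 1 himalayan
full color: 2 out of 4 → fraction 1/2
Expected count = 1/2 × 272 = 136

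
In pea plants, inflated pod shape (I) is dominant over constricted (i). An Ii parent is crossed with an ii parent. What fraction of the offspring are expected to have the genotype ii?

Punnett square for Ii × ii:
Offspring genotypes: 2 Ii, 2 ii
Total offspring: 4
Count with target: 2
Probability: 2/4 = 1/2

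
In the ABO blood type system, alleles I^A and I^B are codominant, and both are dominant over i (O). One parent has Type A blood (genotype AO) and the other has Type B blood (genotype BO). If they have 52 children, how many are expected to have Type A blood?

Cross: AO × BO
Possible offspring genotypes: 1 AB, 1 AO, 1 BO, 1 OO
Blood type counts: 1 Type AB, 1 Type A, 1 Type B, 1 Type O
Probability of Type A: 1/4
Expected count = 1/4 × 52 = 13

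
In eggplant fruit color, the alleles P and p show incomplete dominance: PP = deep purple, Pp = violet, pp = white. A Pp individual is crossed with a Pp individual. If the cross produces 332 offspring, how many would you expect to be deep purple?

Punnett square for Pp × Pp:
Offspring genotypes: 1 PP, 2 Pp, 1 pp
Phenotype counts: 1 deep purple, 2 violet, 1 white
deep purple: 1 out of 4 → fraction 1/4
Expected count = 1/4 × 332 = 83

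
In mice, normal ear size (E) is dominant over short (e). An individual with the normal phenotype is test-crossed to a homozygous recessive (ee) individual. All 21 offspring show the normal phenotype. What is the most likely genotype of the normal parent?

Test cross: ? × ee
All offspring are normal.
If the unknown parent were heterozygous (Ee), about half of 21 offspring would be short; none are. The unknown parent is most likely homozygous dominant (EE).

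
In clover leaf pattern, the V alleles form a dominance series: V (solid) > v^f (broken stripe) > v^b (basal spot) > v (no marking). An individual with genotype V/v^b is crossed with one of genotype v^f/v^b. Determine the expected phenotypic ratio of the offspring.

Cross: V/v^b × v^f/v^b
Allele dominance: V > v^f > v^b > v
Offspring genotypes: 1 V/v^f, 1 V/v^b, 1 v^f/v^b, 1 v^b/v^b
Phenotype counts: 2 solid, 1 broken stripe, 1 basal spot
Ratio: 2 solid : 1 broken stripe : 1 basal spot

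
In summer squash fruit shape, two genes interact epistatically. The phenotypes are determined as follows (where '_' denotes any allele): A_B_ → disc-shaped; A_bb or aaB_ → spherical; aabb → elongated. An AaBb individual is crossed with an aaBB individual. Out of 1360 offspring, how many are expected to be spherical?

Cross: AaBb × aaBB — consider each gene separately:
A gene: Aa × aa → 2 Aa, 2 aa → 2 A_ : 2 aa (out of 4)
B gene: Bb × BB → 2 BB, 2 Bb → 4 B_ (out of 4)
Genotype classes (out of 4 × 4 = 16): A_B_ = 2×4 = 8; aaB_ = 2×4 = 8
Apply the phenotype rules: A_B_ (8) → disc-shaped; aaB_ (8) → spherical
Phenotype counts (out of 16): 8 disc-shaped, 8 spherical
spherical: 8 out of 16 → fraction 1/2
Expected count = 1/2 × 1360 = 680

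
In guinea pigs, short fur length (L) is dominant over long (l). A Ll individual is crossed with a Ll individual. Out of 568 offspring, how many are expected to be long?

Punnett square for Ll × Ll:
Offspring genotypes: 1 LL, 2 Ll, 1 ll
short: 3, long: 1
long: 1 out of 4 → fraction 1/4
Expected count = 1/4 × 568 = 142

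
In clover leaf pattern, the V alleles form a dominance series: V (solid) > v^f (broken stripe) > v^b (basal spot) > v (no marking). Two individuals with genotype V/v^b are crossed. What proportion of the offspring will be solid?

Cross: V/v^b × V/v^b
Allele dominance: V > v^f > v^b > v
Offspring genotypes: 1 V/V, 2 V/v^b, 1 v^b/v^b
Phenotype counts: 3 solid, 1 basal spot
solid: 3 out of 4
Probability: 3/4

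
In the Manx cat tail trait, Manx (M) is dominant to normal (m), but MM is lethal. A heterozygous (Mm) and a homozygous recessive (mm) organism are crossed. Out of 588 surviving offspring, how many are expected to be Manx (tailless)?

Cross: Mm × mm
Punnett square offspring (before lethality): 2 Mm, 2 mm
No MM offspring are produced in this cross.
Manx (tailless): 2 out of 4 → fraction 1/2
Expected count = 1/2 × 588 = 294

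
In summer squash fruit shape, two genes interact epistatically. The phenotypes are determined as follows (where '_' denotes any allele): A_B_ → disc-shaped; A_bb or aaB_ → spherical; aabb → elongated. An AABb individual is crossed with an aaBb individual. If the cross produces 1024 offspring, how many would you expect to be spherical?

Cross: AABb × aaBb — consider each gene separately:
A gene: AA × aa → 4 Aa → 4 A_ (out of 4)
B gene: Bb × Bb → 1 BB, 2 Bb, 1 bb → 3 B_ : 1 bb (out of 4)
Genotype classes (out of 4 × 4 = 16): A_B_ = 4×3 = 12; A_bb = 4×1 = 4
Apply the phenotype rules: A_B_ (12) → disc-shaped; A_bb (4) → spherical
Phenotype counts (out of 16): 12 disc-shaped, 4 spherical
spherical: 4 out of 16 → fraction 1/4
Expected count = 1/4 × 1024 = 256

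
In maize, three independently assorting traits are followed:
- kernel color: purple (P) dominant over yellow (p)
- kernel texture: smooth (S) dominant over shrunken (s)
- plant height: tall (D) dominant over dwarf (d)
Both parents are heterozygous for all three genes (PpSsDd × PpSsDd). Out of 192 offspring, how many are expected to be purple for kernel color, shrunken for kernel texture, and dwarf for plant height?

Trihybrid cross: PpSsDd × PpSsDd
Each trait segregates independently with a 3:1 phenotypic ratio, so each gene contributes 3/4 (dominant) or 1/4 (recessive).
Target: purple (kernel color), shrunken (kernel texture), dwarf (plant height)
Probability = product of independent per-trait probabilities
= 3/4 × 1/4 × 1/4 = 3/64
Expected count = 3/64 × 192 = 9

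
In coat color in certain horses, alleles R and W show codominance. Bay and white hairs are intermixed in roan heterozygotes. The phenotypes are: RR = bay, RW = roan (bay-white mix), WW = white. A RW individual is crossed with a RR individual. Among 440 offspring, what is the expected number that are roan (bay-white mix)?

Punnett square for RW × RR:
Offspring genotypes: 2 RR, 2 RW
Phenotype counts: 2 bay, 2 roan (bay-white mix)
roan (bay-white mix): 2 out of 4 → fraction 1/2
Expected count = 1/2 × 440 = 220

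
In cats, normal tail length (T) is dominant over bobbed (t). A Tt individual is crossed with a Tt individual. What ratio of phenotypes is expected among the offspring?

Punnett square for Tt × Tt:
Offspring genotypes: 1 TT, 2 Tt, 1 tt
normal: 3, bobbed: 1
Ratio: 3:1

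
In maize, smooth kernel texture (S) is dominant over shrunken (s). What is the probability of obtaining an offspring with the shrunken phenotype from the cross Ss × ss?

Punnett square for Ss × ss:
Offspring genotypes: 2 Ss, 2 ss
Total offspring: 4
Count with target: 2
Probability: 2/4 = 1/2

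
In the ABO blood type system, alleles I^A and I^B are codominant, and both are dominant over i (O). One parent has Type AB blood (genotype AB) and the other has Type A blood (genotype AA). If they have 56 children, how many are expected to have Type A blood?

Cross: AB × AA
Possible offspring genotypes: 2 AA, 2 AB
Blood type counts: 2 Type A, 2 Type AB
Probability of Type A: 2/4 = 1/2
Expected count = 1/2 × 56 = 28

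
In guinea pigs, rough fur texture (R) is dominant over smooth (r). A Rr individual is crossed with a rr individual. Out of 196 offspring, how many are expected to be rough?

Punnett square for Rr × rr:
Offspring genotypes: 2 Rr, 2 rr
rough: 2, smooth: 2
rough: 2 out of 4 → fraction 1/2
Expected count = 1/2 × 196 = 98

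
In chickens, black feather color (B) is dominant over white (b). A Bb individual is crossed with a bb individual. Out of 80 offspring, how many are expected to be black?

Punnett square for Bb × bb:
Offspring genotypes: 2 Bb, 2 bb
black: 2, white: 2
black: 2 out of 4 → fraction 1/2
Expected count = 1/2 × 80 = 40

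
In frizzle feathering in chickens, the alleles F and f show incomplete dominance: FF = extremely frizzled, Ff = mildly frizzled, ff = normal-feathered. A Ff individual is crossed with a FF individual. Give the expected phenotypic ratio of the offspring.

Punnett square for Ff × FF:
Offspring genotypes: 2 FF, 2 Ff
Phenotype counts: 2 extremely frizzled, 2 mildly frizzled
Ratio: 1 extremely frizzled : 1 mildly frizzled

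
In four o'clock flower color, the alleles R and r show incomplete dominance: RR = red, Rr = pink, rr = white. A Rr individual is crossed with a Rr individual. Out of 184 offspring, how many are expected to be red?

Punnett square for Rr × Rr:
Offspring genotypes: 1 RR, 2 Rr, 1 rr
Phenotype counts: 1 red, 2 pink, 1 white
red: 1 out of 4 → fraction 1/4
Expected count = 1/4 × 184 = 46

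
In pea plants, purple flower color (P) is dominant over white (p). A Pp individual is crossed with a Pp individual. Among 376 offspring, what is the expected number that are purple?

Punnett square for Pp × Pp:
Offspring genotypes: 1 PP, 2 Pp, 1 pp
purple: 3, white: 1
purple: 3 out of 4 → fraction 3/4
Expected count = 3/4 × 376 = 282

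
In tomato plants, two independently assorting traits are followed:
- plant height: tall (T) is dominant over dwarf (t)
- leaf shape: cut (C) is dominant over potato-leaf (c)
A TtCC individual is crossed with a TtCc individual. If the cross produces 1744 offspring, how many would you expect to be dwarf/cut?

Dihybrid cross TtCC × TtCc — consider each gene separately:
plant height: Tt × Tt → 1 TT, 2 Tt, 1 tt → 3 T_ : 1 tt (out of 4)
leaf shape: CC × Cc → 2 CC, 2 Cc → 4 C_ (out of 4)
Combine (counts out of 4 × 4 = 16): tall/cut (T_C_) = 3×4 = 12; dwarf/cut (ttC_) = 1×4 = 4
Phenotype counts (out of 16): 12 tall/cut, 4 dwarf/cut
dwarf/cut: 4 out of 16 → fraction 1/4
Expected count = 1/4 × 1744 = 436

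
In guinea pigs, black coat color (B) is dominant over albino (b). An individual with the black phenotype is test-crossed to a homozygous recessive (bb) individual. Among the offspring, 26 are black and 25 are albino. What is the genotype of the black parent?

Test cross: ? × bb
Offspring: 26 black, 25 albino — approximately 1:1.
A 1:1 ratio in a test cross indicates the unknown parent is heterozygous (Bb).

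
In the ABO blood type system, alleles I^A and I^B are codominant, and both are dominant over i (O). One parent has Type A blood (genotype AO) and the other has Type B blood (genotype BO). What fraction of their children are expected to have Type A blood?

Cross: AO × BO
Possible offspring genotypes: 1 AB, 1 AO, 1 BO, 1 OO
Blood type counts: 1 Type AB, 1 Type A, 1 Type B, 1 Type O
Probability of Type A: 1/4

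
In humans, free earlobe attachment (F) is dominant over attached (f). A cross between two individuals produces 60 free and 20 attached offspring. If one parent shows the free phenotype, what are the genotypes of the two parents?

Observed offspring: 60 free, 20 attached
The observed ratio simplifies to 3:1. Attached (ff) offspring appear, so each parent must contribute one f allele. The parent stated to show free carries F, so it is Ff. The other parent is then either Ff or ff: Ff × ff would give a 1:1 split, whereas Ff × Ff gives 3:1 — matching the data. So both parents are heterozygous (Ff × Ff).
Parent genotypes: Ff × Ff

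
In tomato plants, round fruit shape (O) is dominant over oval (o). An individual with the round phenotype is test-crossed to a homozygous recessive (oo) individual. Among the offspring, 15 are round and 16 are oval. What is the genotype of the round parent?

Test cross: ? × oo
Offspring: 15 round, 16 oval — approximately 1:1.
A 1:1 ratio in a test cross indicates the unknown parent is heterozygous (Oo).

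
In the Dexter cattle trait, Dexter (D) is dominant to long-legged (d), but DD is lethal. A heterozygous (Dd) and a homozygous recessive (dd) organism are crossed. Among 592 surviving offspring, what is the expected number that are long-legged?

Cross: Dd × dd
Punnett square offspring (before lethality): 2 Dd, 2 dd
No DD offspring are produced in this cross.
long-legged: 2 out of 4 → fraction 1/2
Expected count = 1/2 × 592 = 296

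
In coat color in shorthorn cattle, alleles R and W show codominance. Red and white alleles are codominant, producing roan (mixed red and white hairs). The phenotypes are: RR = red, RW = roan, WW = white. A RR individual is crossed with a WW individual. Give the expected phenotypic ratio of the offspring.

Punnett square for RR × WW:
Offspring genotypes: 4 RW
Phenotype counts: 4 roan
Ratio: all roan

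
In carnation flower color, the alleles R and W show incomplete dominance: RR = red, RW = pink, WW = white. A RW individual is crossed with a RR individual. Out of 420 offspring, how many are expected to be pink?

Punnett square for RW × RR:
Offspring genotypes: 2 RR, 2 RW
Phenotype counts: 2 red, 2 pink
pink: 2 out of 4 → fraction 1/2
Expected count = 1/2 × 420 = 210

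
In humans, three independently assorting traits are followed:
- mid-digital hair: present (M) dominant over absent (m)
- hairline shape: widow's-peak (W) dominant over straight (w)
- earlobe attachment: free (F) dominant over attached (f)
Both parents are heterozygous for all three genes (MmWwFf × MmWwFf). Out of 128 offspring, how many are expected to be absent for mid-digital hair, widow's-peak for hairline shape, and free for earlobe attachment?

Trihybrid cross: MmWwFf × MmWwFf
Each trait segregates independently with a 3:1 phenotypic ratio, so each gene contributes 3/4 (dominant) or 1/4 (recessive).
Target: absent (mid-digital hair), widow's-peak (hairline shape), free (earlobe attachment)
Probability = product of independent per-trait probabilities
= 1/4 × 3/4 × 3/4 = 9/64
Expected count = 9/64 × 128 = 18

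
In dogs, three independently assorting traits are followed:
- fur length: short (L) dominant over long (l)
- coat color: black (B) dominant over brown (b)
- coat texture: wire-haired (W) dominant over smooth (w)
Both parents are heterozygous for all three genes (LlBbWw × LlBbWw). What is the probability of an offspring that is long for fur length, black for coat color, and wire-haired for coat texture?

Trihybrid cross: LlBbWw × LlBbWw
Each trait segregates independently with a 3:1 phenotypic ratio, so each gene contributes 3/4 (dominant) or 1/4 (recessive).
Target: long (fur length), black (coat color), wire-haired (coat texture)
Probability = product of independent per-trait probabilities
= 1/4 × 3/4 × 3/4 = 9/64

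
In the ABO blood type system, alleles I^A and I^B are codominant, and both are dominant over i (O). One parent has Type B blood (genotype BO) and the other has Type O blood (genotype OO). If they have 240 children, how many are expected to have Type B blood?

Cross: BO × OO
Possible offspring genotypes: 2 BO, 2 OO
Blood type counts: 2 Type B, 2 Type O
Probability of Type B: 2/4 = 1/2
Expected count = 1/2 × 240 = 120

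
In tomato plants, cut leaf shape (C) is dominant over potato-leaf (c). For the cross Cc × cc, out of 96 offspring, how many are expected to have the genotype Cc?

Punnett square for Cc × cc:
Offspring genotypes: 2 Cc, 2 cc
Total offspring: 4
Count with target: 2
Probability: 2/4 = 1/2
Expected count = 1/2 × 96 = 48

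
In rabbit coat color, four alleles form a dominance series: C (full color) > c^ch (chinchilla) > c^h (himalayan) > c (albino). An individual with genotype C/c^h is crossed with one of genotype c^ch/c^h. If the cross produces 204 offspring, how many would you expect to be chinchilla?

Cross: C/c^h × c^ch/c^h
Allele dominance: C > c^ch > c^h > c
Offspring genotypes: 1 C/c^ch, 1 C/c^h, 1 c^ch/c^h, 1 c^h/c^h
Phenotype counts: 2 full color, 1 chinchilla, 1 himalayan
chinchilla: 1 out of 4 → fraction 1/4
Expected count = 1/4 × 204 = 51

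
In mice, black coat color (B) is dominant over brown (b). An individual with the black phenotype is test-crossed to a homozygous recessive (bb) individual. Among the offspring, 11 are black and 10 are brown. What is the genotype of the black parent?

Test cross: ? × bb
Offspring: 11 black, 10 brown — approximately 1:1.
A 1:1 ratio in a test cross indicates the unknown parent is heterozygous (Bb).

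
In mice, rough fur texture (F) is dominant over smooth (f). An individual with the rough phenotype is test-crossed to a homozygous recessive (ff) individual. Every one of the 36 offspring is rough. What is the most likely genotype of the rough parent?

Test cross: ? × ff
All offspring are rough.
If the unknown parent were heterozygous (Ff), about half of 36 offspring would be smooth; none are. The unknown parent is most likely homozygous dominant (FF).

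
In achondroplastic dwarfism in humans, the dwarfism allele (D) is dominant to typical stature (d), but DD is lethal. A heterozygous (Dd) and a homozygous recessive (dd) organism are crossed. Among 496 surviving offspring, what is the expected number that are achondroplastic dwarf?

Cross: Dd × dd
Punnett square offspring (before lethality): 2 Dd, 2 dd
No DD offspring are produced in this cross.
achondroplastic dwarf: 2 out of 4 → fraction 1/2
Expected count = 1/2 × 496 = 248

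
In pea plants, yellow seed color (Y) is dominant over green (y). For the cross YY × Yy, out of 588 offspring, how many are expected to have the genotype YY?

Punnett square for YY × Yy:
Offspring genotypes: 2 YY, 2 Yy
Total offspring: 4
Count with target: 2
Probability: 2/4 = 1/2
Expected count = 1/2 × 588 = 294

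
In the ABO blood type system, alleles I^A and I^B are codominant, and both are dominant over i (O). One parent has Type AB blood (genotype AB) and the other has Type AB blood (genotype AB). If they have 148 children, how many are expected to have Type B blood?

Cross: AB × AB
Possible offspring genotypes: 1 AA, 2 AB, 1 BB
Blood type counts: 1 Type A, 2 Type AB, 1 Type B
Probability of Type B: 1/4
Expected count = 1/4 × 148 = 37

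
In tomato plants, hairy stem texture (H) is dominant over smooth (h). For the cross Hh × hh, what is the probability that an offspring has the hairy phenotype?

Punnett square for Hh × hh:
Offspring genotypes: 2 Hh, 2 hh
Total offspring: 4
Count with target: 2
Probability: 2/4 = 1/2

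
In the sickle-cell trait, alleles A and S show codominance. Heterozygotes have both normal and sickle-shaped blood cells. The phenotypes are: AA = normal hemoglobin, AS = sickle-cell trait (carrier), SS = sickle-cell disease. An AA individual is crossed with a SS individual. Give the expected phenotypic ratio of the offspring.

Punnett square for AA × SS:
Offspring genotypes: 4 AS
Phenotype counts: 4 sickle-cell trait (carrier)
Ratio: all sickle-cell trait (carrier)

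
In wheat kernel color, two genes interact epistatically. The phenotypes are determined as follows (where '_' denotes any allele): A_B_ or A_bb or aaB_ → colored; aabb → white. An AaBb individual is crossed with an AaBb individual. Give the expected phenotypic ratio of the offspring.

Cross: AaBb × AaBb — consider each gene separately:
A gene: Aa × Aa → 1 AA, 2 Aa, 1 aa → 3 A_ : 1 aa (out of 4)
B gene: Bb × Bb → 1 BB, 2 Bb, 1 bb → 3 B_ : 1 bb (out of 4)
Genotype classes (out of 4 × 4 = 16): A_B_ = 3×3 = 9; A_bb = 3×1 = 3; aaB_ = 1×3 = 3; aabb = 1×1 = 1
Apply the phenotype rules: A_B_ (9) + A_bb (3) + aaB_ (3) → colored; aabb (1) → white
Phenotype counts (out of 16): 15 colored, 1 white
Ratio: 15 colored : 1 white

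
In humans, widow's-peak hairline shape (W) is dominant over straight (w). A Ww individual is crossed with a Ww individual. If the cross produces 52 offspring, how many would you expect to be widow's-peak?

Punnett square for Ww × Ww:
Offspring genotypes: 1 WW, 2 Ww, 1 ww
widow's-peak: 3, straight: 1
widow's-peak: 3 out of 4 → fraction 3/4
Expected count = 3/4 × 52 = 39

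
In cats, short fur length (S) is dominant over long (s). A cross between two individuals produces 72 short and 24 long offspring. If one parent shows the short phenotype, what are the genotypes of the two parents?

Observed offspring: 72 short, 24 long
The observed ratio simplifies to 3:1. Long (ss) offspring appear, so each parent must contribute one s allele. The parent stated to show short carries S, so it is Ss. The other parent is then either Ss or ss: Ss × ss would give a 1:1 split, whereas Ss × Ss gives 3:1 — matching the data. So both parents are heterozygous (Ss × Ss).
Parent genotypes: Ss × Ss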